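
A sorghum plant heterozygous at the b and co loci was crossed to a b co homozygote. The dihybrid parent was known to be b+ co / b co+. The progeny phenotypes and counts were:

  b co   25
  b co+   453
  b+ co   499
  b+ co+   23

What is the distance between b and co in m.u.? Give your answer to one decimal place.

The recombinant classes are b+ co+ and b co: 23 + 25 = 48.
Recombination frequency = 48/1000 = 0.0480 ≈ 4.8%, i.e. 4.8 m.u.

4.8 m.u.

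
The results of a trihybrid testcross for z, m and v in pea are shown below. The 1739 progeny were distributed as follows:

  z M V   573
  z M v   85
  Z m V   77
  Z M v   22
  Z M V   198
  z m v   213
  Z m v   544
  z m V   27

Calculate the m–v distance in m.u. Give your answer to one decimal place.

12.1 m.u.

The two most frequent reciprocal classes, Z m v and z M V, are the parental types, so the F1 was Z m v / z M V.
The two rarest classes, Z M v and z m V, are the double crossovers. Comparing them with the parentals, only the m allele has switched, so m is the middle locus and the order is v – m – z.
Crossovers in the v–m interval produce the single-crossover classes Z m V and z M v (77 + 85 = 162) plus the double crossovers (49).
RF(v–m) = (162 + 49) / 1739 = 211/1739 = 0.1213 → 12.1 m.u.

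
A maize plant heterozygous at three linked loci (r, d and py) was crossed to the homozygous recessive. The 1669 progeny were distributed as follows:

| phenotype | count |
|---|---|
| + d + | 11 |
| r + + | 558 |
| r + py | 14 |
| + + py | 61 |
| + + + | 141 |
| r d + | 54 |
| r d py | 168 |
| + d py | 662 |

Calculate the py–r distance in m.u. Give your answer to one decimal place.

20.0 m.u.

The two most frequent reciprocal classes, + d py and r + +, are the parental types, so the F1 was + d py / r + +.
The two rarest classes, + d + and r + py, are the double crossovers. Comparing them with the parentals, only the py allele has switched, so py is the middle locus and the order is d – py – r.
Crossovers in the py–r interval produce the single-crossover classes r d py and + + + (168 + 141 = 309) plus the double crossovers (25).
RF(py–r) = (309 + 25) / 1669 = 334/1669 = 0.2001 → 20.0 m.u.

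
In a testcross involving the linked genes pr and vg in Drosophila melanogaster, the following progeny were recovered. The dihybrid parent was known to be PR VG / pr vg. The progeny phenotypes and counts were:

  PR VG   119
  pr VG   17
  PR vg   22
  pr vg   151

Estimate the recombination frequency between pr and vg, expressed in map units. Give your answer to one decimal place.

The recombinant classes are PR vg and pr VG: 22 + 17 = 39.
Recombination frequency = 39/309 = 0.1262 ≈ 12.6%, i.e. 12.6 map units.

12.6 map units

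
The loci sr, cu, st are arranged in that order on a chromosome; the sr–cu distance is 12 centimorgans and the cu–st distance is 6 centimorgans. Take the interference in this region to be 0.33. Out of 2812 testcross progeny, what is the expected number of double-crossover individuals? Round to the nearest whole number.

14

Map distances give recombination frequencies of 0.120 and 0.060 for the two intervals.
With interference 0.33 (so coincidence = 0.67), expected double-crossover frequency = 0.120 × 0.060 × 0.67 = 0.00482.
Expected number = 0.00482 × 2812 = 13.57 ≈ 14.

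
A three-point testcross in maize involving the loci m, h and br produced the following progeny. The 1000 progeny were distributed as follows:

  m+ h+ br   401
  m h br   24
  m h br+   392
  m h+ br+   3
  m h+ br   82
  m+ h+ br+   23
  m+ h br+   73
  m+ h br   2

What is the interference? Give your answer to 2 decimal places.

0.40

The two most frequent reciprocal classes, m h br+ and m+ h+ br, are the parental types, so the F1 was m h br+ / m+ h+ br.
The two rarest classes, m h+ br+ and m+ h br, are the double crossovers. Comparing them with the parentals, only the h allele has switched, so h is the middle locus and the order is m – h – br.
m–h: (155 + 5)/1000 = 0.1600; h–br: (47 + 5)/1000 = 0.0520.
Expected DCO frequency = 0.1600 × 0.0520 ≈ 0.00832; observed = 5/1000 ≈ 0.00500.
Coefficient of coincidence = 0.00500/0.00832 ≈ 0.60; interference = 1 − 0.60 = 0.40.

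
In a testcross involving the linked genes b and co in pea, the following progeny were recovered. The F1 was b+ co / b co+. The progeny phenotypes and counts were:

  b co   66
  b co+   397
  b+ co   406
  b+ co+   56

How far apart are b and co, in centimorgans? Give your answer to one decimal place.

13.2 centimorgans

The recombinant classes are b+ co+ and b co: 56 + 66 = 122.
Recombination frequency = 122/925 = 0.1319 ≈ 13.2%, i.e. 13.2 centimorgans.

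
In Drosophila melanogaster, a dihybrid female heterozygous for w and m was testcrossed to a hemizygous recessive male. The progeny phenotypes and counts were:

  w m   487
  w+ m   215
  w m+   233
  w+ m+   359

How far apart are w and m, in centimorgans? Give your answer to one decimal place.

34.6 centimorgans

The two most frequent classes, w+ m+ (359) and w m (487), are the parental types, so the F1 was w+ m+ / w m.
The recombinant classes are w+ m and w m+: 215 + 233 = 448.
Recombination frequency = 448/1294 = 0.3462 ≈ 34.6%, i.e. 34.6 centimorgans.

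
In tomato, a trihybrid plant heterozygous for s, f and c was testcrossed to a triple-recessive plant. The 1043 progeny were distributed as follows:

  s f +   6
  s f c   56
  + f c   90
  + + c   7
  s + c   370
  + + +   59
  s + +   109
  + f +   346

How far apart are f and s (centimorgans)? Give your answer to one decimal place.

The two most frequent reciprocal classes, s + c and + f +, are the parental types, so the F1 was s + c / + f +.
The two rarest classes, + + c and s f +, are the double crossovers. Comparing them with the parentals, only the s allele has switched, so s is the middle locus and the order is f – s – c.
Crossovers in the f–s interval produce the single-crossover classes s f c and + + + (56 + 59 = 115) plus the double crossovers (13).
RF(f–s) = (115 + 13) / 1043 = 128/1043 = 0.1227 → 12.3 centimorgans.

12.3 centimorgans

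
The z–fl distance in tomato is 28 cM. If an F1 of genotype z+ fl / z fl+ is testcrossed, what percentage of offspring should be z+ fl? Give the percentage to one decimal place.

A map distance of 28 cM corresponds to a recombination frequency of 0.280.
The F1 is z+ fl / z fl+, so z+ fl is a parental gamete class with expected frequency (1 − r)/2 = 0.720/2 = 0.3600.
That is 0.3600 = 36.0% of the progeny.

36.0%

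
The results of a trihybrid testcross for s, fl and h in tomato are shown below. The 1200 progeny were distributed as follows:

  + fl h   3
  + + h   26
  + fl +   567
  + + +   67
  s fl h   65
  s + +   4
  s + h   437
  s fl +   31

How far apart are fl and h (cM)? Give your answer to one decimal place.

The two most frequent reciprocal classes, + fl + and s + h, are the parental types, so the F1 was + fl + / s + h.
The two rarest classes, + fl h and s + +, are the double crossovers. Comparing them with the parentals, only the h allele has switched, so h is the middle locus and the order is s – h – fl.
Crossovers in the h–fl interval produce the single-crossover classes + + + and s fl h (67 + 65 = 132) plus the double crossovers (7).
RF(h–fl) = (132 + 7) / 1200 = 139/1200 = 0.1158 → 11.6 cM.

11.6 cM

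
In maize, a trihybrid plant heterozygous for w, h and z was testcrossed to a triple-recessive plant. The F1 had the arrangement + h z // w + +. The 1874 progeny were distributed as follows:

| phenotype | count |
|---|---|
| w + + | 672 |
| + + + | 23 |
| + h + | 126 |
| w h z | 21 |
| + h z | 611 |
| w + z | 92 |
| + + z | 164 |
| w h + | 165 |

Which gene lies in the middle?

The two rarest classes, w h z and + + +, are the double crossovers. Comparing them with the parentals, only the w allele has switched, so w is the middle locus and the order is z – w – h.

w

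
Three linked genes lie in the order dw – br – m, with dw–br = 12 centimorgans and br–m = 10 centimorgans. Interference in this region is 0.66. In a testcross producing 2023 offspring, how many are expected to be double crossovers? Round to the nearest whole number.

Map distances give recombination frequencies of 0.120 and 0.100 for the two intervals.
With interference 0.66 (so coincidence = 0.34), expected double-crossover frequency = 0.120 × 0.100 × 0.34 = 0.00408.
Expected number = 0.00408 × 2023 = 8.25 ≈ 8.

8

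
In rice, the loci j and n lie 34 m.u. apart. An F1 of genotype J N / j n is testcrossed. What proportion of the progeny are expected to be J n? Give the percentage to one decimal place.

17.0%

A map distance of 34 m.u. corresponds to a recombination frequency of 0.340.
The F1 is J N / j n, so J n is a recombinant gamete class with expected frequency r/2 = 0.340/2 = 0.1700.
That is 0.1700 = 17.0% of the progeny.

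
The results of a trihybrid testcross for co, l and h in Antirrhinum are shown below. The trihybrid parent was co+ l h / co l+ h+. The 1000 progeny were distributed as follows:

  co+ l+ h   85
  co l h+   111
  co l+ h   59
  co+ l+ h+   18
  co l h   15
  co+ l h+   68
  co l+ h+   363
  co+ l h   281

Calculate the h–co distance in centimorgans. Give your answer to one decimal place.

16.0 centimorgans

The two rarest classes, co l h and co+ l+ h+, are the double crossovers. Comparing them with the parentals, only the co allele has switched, so co is the middle locus and the order is h – co – l.
Crossovers in the h–co interval produce the single-crossover classes co+ l h+ and co l+ h (68 + 59 = 127) plus the double crossovers (33).
RF(h–co) = (127 + 33) / 1000 = 160/1000 = 0.1600 → 16.0 centimorgans.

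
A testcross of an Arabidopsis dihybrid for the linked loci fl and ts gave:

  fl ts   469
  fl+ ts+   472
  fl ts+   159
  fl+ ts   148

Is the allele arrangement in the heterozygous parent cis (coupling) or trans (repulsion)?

The two most frequent classes are fl+ ts+ (472) and fl ts (469); these are the parental (non-recombinant) types.
So the F1 carried fl+ ts+ on one chromosome and fl ts on the other — the recessive alleles are on the same chromosome (cis / coupling).

cis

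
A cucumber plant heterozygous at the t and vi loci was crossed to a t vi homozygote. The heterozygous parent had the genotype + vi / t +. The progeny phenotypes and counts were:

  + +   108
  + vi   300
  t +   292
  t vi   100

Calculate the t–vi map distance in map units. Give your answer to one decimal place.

The recombinant classes are + + and t vi: 108 + 100 = 208.
Recombination frequency = 208/800 = 0.2600 ≈ 26.0%, i.e. 26.0 map units.

26.0 map units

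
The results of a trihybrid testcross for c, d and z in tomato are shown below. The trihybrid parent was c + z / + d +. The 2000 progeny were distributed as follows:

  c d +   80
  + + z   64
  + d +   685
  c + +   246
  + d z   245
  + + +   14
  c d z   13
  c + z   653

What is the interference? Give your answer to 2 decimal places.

0.39

The two rarest classes, c d z and + + +, are the double crossovers. Comparing them with the parentals, only the d allele has switched, so d is the middle locus and the order is z – d – c.
z–d: (491 + 27)/2000 = 0.2590; d–c: (144 + 27)/2000 = 0.0855.
Expected DCO frequency = 0.2590 × 0.0855 ≈ 0.02214; observed = 27/2000 ≈ 0.01350.
Coefficient of coincidence = 0.01350/0.02214 ≈ 0.61; interference = 1 − 0.61 = 0.39.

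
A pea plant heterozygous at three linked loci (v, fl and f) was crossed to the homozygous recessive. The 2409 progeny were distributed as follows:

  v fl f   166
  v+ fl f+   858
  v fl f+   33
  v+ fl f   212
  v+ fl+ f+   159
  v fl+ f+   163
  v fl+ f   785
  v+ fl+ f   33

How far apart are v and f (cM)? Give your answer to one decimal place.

18.3 cM

The two most frequent reciprocal classes, v fl+ f and v+ fl f+, are the parental types, so the F1 was v fl+ f / v+ fl f+.
The two rarest classes, v+ fl+ f and v fl f+, are the double crossovers. Comparing them with the parentals, only the v allele has switched, so v is the middle locus and the order is f – v – fl.
Crossovers in the f–v interval produce the single-crossover classes v fl+ f+ and v+ fl f (163 + 212 = 375) plus the double crossovers (66).
RF(f–v) = (375 + 66) / 2409 = 441/2409 = 0.1831 → 18.3 cM.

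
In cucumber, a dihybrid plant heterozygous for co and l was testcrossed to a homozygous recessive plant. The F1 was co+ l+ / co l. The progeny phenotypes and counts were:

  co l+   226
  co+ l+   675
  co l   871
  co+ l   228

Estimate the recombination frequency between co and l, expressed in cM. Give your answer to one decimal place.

The recombinant classes are co+ l and co l+: 228 + 226 = 454.
Recombination frequency = 454/2000 = 0.2270 ≈ 22.7%, i.e. 22.7 cM.

22.7 cM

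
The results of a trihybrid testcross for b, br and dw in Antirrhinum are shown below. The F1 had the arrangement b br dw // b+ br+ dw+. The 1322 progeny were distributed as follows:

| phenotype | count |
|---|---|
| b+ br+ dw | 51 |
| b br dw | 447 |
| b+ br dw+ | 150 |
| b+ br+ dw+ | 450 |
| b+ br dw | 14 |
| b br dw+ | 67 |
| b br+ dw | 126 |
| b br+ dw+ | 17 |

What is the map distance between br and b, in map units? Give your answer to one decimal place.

The two rarest classes, b+ br dw and b br+ dw+, are the double crossovers. Comparing them with the parentals, only the b allele has switched, so b is the middle locus and the order is br – b – dw.
Crossovers in the br–b interval produce the single-crossover classes b br+ dw and b+ br dw+ (126 + 150 = 276) plus the double crossovers (31).
RF(br–b) = (276 + 31) / 1322 = 307/1322 = 0.2322 → 23.2 map units.

23.2 map units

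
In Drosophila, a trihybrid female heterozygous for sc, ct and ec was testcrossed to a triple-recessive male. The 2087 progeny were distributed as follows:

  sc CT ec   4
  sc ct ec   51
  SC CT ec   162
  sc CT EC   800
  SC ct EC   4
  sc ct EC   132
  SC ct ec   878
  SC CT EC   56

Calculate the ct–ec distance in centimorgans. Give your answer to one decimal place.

The two most frequent reciprocal classes, SC ct ec and sc CT EC, are the parental types, so the F1 was SC ct ec / sc CT EC.
The two rarest classes, SC ct EC and sc CT ec, are the double crossovers. Comparing them with the parentals, only the ec allele has switched, so ec is the middle locus and the order is ct – ec – sc.
Crossovers in the ct–ec interval produce the single-crossover classes SC CT ec and sc ct EC (162 + 132 = 294) plus the double crossovers (8).
RF(ct–ec) = (294 + 8) / 2087 = 302/2087 = 0.1447 → 14.5 centimorgans.

14.5 centimorgans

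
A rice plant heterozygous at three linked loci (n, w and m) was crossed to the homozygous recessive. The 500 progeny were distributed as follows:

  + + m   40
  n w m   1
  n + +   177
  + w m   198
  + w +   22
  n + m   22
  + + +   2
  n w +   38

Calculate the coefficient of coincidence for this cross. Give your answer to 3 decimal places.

0.394

The two most frequent reciprocal classes, n + + and + w m, are the parental types, so the F1 was n + + / + w m.
The two rarest classes, + + + and n w m, are the double crossovers. Comparing them with the parentals, only the n allele has switched, so n is the middle locus and the order is w – n – m.
w–n: (78 + 3)/500 = 0.1620; n–m: (44 + 3)/500 = 0.0940.
Expected DCO frequency = 0.1620 × 0.0940 ≈ 0.01523; observed = 3/500 ≈ 0.00600.
Coefficient of coincidence = 0.00600/0.01523 ≈ 0.394.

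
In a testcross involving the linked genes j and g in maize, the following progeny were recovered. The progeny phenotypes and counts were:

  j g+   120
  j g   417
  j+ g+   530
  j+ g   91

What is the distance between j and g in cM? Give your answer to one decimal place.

The two most frequent classes, j+ g+ (530) and j g (417), are the parental types, so the F1 was j+ g+ / j g.
The recombinant classes are j+ g and j g+: 91 + 120 = 211.
Recombination frequency = 211/1158 = 0.1822 ≈ 18.2%, i.e. 18.2 cM.

18.2 cM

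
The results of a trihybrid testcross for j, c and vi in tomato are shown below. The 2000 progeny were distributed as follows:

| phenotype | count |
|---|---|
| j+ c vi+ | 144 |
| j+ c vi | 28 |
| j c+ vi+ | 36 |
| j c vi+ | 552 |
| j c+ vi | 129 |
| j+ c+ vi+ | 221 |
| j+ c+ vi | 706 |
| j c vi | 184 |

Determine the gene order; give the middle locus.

The two most frequent reciprocal classes, j+ c+ vi and j c vi+, are the parental types, so the F1 was j+ c+ vi / j c vi+.
The two rarest classes, j+ c vi and j c+ vi+, are the double crossovers. Comparing them with the parentals, only the c allele has switched, so c is the middle locus and the order is j – c – vi.

c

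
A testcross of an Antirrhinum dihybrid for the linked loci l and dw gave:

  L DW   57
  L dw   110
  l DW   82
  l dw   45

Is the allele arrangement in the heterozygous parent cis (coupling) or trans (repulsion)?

trans

The two most frequent classes are L dw (110) and l DW (82); these are the parental (non-recombinant) types.
So the F1 carried L dw on one chromosome and l DW on the other — the recessive alleles are on opposite chromosomes (trans / repulsion).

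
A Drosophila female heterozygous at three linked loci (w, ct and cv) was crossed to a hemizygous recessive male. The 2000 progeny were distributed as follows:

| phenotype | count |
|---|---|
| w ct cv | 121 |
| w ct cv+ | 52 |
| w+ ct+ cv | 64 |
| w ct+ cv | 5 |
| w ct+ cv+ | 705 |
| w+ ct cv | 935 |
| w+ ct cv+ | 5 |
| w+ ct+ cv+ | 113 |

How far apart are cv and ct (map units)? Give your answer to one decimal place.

The two most frequent reciprocal classes, w+ ct cv and w ct+ cv+, are the parental types, so the F1 was w+ ct cv / w ct+ cv+.
The two rarest classes, w+ ct cv+ and w ct+ cv, are the double crossovers. Comparing them with the parentals, only the cv allele has switched, so cv is the middle locus and the order is ct – cv – w.
Crossovers in the ct–cv interval produce the single-crossover classes w+ ct+ cv and w ct cv+ (64 + 52 = 116) plus the double crossovers (10).
RF(ct–cv) = (116 + 10) / 2000 = 126/2000 = 0.0630 → 6.3 map units.

6.3 map units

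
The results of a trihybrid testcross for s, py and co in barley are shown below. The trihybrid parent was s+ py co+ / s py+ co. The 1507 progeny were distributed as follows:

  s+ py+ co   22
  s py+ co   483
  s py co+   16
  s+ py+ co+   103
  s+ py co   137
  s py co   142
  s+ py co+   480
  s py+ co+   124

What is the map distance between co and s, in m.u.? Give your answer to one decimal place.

The two rarest classes, s py co+ and s+ py+ co, are the double crossovers. Comparing them with the parentals, only the s allele has switched, so s is the middle locus and the order is co – s – py.
Crossovers in the co–s interval produce the single-crossover classes s+ py co and s py+ co+ (137 + 124 = 261) plus the double crossovers (38).
RF(co–s) = (261 + 38) / 1507 = 299/1507 = 0.1984 → 19.8 m.u.

19.8 m.u.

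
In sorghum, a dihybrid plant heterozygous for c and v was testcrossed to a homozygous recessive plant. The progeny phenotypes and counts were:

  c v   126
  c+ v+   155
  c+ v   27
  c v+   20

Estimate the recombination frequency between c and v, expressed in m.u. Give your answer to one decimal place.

The two most frequent classes, c+ v+ (155) and c v (126), are the parental types, so the F1 was c+ v+ / c v.
The recombinant classes are c+ v and c v+: 27 + 20 = 47.
Recombination frequency = 47/328 = 0.1433 ≈ 14.3%, i.e. 14.3 m.u.

14.3 m.u.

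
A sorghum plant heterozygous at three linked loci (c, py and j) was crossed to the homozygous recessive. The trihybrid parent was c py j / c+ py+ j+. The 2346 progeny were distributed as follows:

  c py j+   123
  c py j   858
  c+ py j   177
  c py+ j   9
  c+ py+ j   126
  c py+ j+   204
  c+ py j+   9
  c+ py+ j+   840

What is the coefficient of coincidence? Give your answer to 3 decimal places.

0.396

The two rarest classes, c py+ j and c+ py j+, are the double crossovers. Comparing them with the parentals, only the py allele has switched, so py is the middle locus and the order is c – py – j.
c–py: (381 + 18)/2346 = 0.1701; py–j: (249 + 18)/2346 = 0.1138.
Expected DCO frequency = 0.1701 × 0.1138 ≈ 0.01936; observed = 18/2346 ≈ 0.00767.
Coefficient of coincidence = 0.00767/0.01936 ≈ 0.396.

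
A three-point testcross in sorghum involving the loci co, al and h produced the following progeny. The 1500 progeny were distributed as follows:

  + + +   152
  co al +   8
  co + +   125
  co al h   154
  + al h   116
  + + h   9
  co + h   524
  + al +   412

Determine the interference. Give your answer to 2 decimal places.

0.69

The two most frequent reciprocal classes, + al + and co + h, are the parental types, so the F1 was + al + / co + h.
The two rarest classes, co al + and + + h, are the double crossovers. Comparing them with the parentals, only the co allele has switched, so co is the middle locus and the order is h – co – al.
h–co: (241 + 17)/1500 = 0.1720; co–al: (306 + 17)/1500 = 0.2153.
Expected DCO frequency = 0.1720 × 0.2153 ≈ 0.03703; observed = 17/1500 ≈ 0.01133.
Coefficient of coincidence = 0.01133/0.03703 ≈ 0.31; interference = 1 − 0.31 = 0.69.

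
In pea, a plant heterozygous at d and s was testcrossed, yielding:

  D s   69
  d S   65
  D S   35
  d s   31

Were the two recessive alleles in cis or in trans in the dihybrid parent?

trans

The two most frequent classes are D s (69) and d S (65); these are the parental (non-recombinant) types.
So the F1 carried D s on one chromosome and d S on the other — the recessive alleles are on opposite chromosomes (trans / repulsion).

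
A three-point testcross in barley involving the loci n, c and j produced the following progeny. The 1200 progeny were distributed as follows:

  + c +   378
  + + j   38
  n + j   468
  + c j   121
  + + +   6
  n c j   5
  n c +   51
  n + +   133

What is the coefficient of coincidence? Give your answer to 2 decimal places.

The two most frequent reciprocal classes, + c + and n + j, are the parental types, so the F1 was + c + / n + j.
The two rarest classes, + + + and n c j, are the double crossovers. Comparing them with the parentals, only the c allele has switched, so c is the middle locus and the order is j – c – n.
j–c: (254 + 11)/1200 = 0.2208; c–n: (89 + 11)/1200 = 0.0833.
Expected DCO frequency = 0.2208 × 0.0833 ≈ 0.01839; observed = 11/1200 ≈ 0.00917.
Coefficient of coincidence = 0.00917/0.01839 ≈ 0.50.

0.50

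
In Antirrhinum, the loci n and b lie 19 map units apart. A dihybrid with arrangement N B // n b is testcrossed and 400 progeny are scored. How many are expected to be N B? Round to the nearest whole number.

A map distance of 19 map units corresponds to a recombination frequency of 0.190.
The F1 is N B / n b, so N B is a parental gamete class with expected frequency (1 − r)/2 = 0.810/2 = 0.4050.
Expected number = 0.4050 × 400 = 162.00 ≈ 162.

162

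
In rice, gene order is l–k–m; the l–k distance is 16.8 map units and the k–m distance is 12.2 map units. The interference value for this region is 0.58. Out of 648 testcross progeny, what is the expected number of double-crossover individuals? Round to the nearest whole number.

Map distances give recombination frequencies of 0.168 and 0.122 for the two intervals.
With interference 0.58 (so coincidence = 0.42), expected double-crossover frequency = 0.168 × 0.122 × 0.42 = 0.00861.
Expected number = 0.00861 × 648 = 5.58 ≈ 6.

6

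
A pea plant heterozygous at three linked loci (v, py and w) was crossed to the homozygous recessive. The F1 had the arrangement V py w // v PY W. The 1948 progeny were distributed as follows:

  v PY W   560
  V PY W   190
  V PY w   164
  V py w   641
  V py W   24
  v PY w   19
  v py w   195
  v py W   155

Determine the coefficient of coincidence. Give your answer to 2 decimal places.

The two rarest classes, V py W and v PY w, are the double crossovers. Comparing them with the parentals, only the w allele has switched, so w is the middle locus and the order is v – w – py.
v–w: (385 + 43)/1948 = 0.2197; w–py: (319 + 43)/1948 = 0.1858.
Expected DCO frequency = 0.2197 × 0.1858 ≈ 0.04082; observed = 43/1948 ≈ 0.02207.
Coefficient of coincidence = 0.02207/0.04082 ≈ 0.54.

0.54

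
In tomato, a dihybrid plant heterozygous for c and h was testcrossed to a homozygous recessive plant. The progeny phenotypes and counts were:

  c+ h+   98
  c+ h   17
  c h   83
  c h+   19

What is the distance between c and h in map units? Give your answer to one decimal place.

The two most frequent classes, c+ h+ (98) and c h (83), are the parental types, so the F1 was c+ h+ / c h.
The recombinant classes are c+ h and c h+: 17 + 19 = 36.
Recombination frequency = 36/217 = 0.1659 ≈ 16.6%, i.e. 16.6 map units.

16.6 map units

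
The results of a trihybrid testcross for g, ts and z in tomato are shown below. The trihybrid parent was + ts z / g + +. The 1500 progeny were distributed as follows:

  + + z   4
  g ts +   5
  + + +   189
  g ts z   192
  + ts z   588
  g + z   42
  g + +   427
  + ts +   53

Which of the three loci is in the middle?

The two rarest classes, + + z and g ts +, are the double crossovers. Comparing them with the parentals, only the ts allele has switched, so ts is the middle locus and the order is g – ts – z.

ts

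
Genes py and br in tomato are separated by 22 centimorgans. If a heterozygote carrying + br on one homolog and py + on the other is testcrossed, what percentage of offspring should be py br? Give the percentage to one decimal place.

A map distance of 22 centimorgans corresponds to a recombination frequency of 0.220.
The F1 is + br / py +, so py br is a recombinant gamete class with expected frequency r/2 = 0.220/2 = 0.1100.
That is 0.1100 = 11.0% of the progeny.

11.0%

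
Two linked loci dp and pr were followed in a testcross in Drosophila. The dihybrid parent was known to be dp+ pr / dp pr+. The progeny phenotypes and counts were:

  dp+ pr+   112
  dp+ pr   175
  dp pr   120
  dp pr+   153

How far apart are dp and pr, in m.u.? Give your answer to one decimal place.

The recombinant classes are dp+ pr+ and dp pr: 112 + 120 = 232.
Recombination frequency = 232/560 = 0.4143 ≈ 41.4%, i.e. 41.4 m.u.

41.4 m.u.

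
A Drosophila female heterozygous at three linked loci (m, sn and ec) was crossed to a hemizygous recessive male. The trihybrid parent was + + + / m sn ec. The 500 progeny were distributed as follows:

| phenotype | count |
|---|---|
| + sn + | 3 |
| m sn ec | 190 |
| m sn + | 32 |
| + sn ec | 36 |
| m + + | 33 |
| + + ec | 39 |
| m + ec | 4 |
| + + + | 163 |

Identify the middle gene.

sn

The two rarest classes, + sn + and m + ec, are the double crossovers. Comparing them with the parentals, only the sn allele has switched, so sn is the middle locus and the order is ec – sn – m.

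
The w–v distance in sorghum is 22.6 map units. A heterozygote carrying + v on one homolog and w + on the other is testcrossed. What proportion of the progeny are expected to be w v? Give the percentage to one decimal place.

11.3%

A map distance of 22.6 map units corresponds to a recombination frequency of 0.226.
The F1 is + v / w +, so w v is a recombinant gamete class with expected frequency r/2 = 0.226/2 = 0.1130.
That is 0.1130 = 11.3% of the progeny.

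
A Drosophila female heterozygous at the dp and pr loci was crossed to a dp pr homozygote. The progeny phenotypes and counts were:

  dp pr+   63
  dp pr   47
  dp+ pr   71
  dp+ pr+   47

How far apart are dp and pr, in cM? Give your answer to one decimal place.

41.2 cM

The two most frequent classes, dp+ pr (71) and dp pr+ (63), are the parental types, so the F1 was dp+ pr / dp pr+.
The recombinant classes are dp+ pr+ and dp pr: 47 + 47 = 94.
Recombination frequency = 94/228 = 0.4123 ≈ 41.2%, i.e. 41.2 cM.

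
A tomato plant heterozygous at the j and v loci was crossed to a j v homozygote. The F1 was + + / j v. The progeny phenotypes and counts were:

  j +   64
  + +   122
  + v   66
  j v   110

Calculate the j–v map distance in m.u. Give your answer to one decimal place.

35.9 m.u.

The recombinant classes are + v and j +: 66 + 64 = 130.
Recombination frequency = 130/362 = 0.3591 ≈ 35.9%, i.e. 35.9 m.u.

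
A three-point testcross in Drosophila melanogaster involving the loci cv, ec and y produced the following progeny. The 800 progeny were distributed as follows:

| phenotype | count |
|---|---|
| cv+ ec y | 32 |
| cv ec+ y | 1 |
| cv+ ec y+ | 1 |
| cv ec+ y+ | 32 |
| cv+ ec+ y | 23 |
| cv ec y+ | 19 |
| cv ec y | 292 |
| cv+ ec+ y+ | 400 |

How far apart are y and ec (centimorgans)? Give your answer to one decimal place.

5.5 centimorgans

The two most frequent reciprocal classes, cv ec y and cv+ ec+ y+, are the parental types, so the F1 was cv ec y / cv+ ec+ y+.
The two rarest classes, cv ec+ y and cv+ ec y+, are the double crossovers. Comparing them with the parentals, only the ec allele has switched, so ec is the middle locus and the order is y – ec – cv.
Crossovers in the y–ec interval produce the single-crossover classes cv ec y+ and cv+ ec+ y (19 + 23 = 42) plus the double crossovers (2).
RF(y–ec) = (42 + 2) / 800 = 44/800 = 0.0550 → 5.5 centimorgans.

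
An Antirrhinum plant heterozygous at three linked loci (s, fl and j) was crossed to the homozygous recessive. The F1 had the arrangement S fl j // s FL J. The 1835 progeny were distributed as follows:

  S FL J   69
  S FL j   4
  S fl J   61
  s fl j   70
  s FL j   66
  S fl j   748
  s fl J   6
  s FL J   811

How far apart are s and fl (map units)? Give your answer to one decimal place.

8.1 map units

The two rarest classes, S FL j and s fl J, are the double crossovers. Comparing them with the parentals, only the fl allele has switched, so fl is the middle locus and the order is j – fl – s.
Crossovers in the fl–s interval produce the single-crossover classes s fl j and S FL J (70 + 69 = 139) plus the double crossovers (10).
RF(fl–s) = (139 + 10) / 1835 = 149/1835 = 0.0812 → 8.1 map units.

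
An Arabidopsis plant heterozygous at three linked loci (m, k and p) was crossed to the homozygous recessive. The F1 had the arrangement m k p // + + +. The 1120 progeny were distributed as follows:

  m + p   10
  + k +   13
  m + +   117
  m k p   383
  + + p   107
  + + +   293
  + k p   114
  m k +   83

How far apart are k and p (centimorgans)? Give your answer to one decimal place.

The two rarest classes, m + p and + k +, are the double crossovers. Comparing them with the parentals, only the k allele has switched, so k is the middle locus and the order is p – k – m.
Crossovers in the p–k interval produce the single-crossover classes m k + and + + p (83 + 107 = 190) plus the double crossovers (23).
RF(p–k) = (190 + 23) / 1120 = 213/1120 = 0.1902 → 19.0 centimorgans.

19.0 centimorgans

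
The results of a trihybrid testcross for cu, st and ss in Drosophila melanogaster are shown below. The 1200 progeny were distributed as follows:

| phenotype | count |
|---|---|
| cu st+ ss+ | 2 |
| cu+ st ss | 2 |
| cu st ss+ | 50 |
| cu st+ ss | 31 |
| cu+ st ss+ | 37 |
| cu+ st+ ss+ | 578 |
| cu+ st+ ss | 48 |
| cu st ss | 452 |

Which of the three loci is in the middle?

The two most frequent reciprocal classes, cu+ st+ ss+ and cu st ss, are the parental types, so the F1 was cu+ st+ ss+ / cu st ss.
The two rarest classes, cu st+ ss+ and cu+ st ss, are the double crossovers. Comparing them with the parentals, only the cu allele has switched, so cu is the middle locus and the order is st – cu – ss.

cu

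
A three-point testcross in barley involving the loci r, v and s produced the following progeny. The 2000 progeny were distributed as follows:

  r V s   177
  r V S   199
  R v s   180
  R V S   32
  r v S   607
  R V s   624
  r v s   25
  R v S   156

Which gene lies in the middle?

s

The two most frequent reciprocal classes, r v S and R V s, are the parental types, so the F1 was r v S / R V s.
The two rarest classes, r v s and R V S, are the double crossovers. Comparing them with the parentals, only the s allele has switched, so s is the middle locus and the order is r – s – v.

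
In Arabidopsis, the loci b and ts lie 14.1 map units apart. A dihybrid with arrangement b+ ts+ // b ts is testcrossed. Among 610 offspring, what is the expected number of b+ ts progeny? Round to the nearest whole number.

43

A map distance of 14.1 map units corresponds to a recombination frequency of 0.141.
The F1 is b+ ts+ / b ts, so b+ ts is a recombinant gamete class with expected frequency r/2 = 0.141/2 = 0.0705.
Expected number = 0.0705 × 610 = 43.00 ≈ 43.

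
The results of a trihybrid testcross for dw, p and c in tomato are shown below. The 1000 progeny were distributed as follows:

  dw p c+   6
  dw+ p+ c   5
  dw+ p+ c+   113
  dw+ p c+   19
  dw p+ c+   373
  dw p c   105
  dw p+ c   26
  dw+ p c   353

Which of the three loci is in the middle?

The two most frequent reciprocal classes, dw+ p c and dw p+ c+, are the parental types, so the F1 was dw+ p c / dw p+ c+.
The two rarest classes, dw+ p+ c and dw p c+, are the double crossovers. Comparing them with the parentals, only the p allele has switched, so p is the middle locus and the order is c – p – dw.

p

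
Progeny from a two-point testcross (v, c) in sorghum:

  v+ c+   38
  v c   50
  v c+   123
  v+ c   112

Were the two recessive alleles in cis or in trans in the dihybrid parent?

trans

The two most frequent classes are v+ c (112) and v c+ (123); these are the parental (non-recombinant) types.
So the F1 carried v+ c on one chromosome and v c+ on the other — the recessive alleles are on opposite chromosomes (trans / repulsion).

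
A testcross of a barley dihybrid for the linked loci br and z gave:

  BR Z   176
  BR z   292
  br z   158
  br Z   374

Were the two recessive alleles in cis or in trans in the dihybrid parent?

trans

The two most frequent classes are BR z (292) and br Z (374); these are the parental (non-recombinant) types.
So the F1 carried BR z on one chromosome and br Z on the other — the recessive alleles are on opposite chromosomes (trans / repulsion).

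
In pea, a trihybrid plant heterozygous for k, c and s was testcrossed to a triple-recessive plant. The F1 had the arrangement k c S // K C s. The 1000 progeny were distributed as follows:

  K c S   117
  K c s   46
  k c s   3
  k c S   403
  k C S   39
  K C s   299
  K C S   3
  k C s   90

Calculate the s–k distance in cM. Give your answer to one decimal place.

21.3 cM

The two rarest classes, k c s and K C S, are the double crossovers. Comparing them with the parentals, only the s allele has switched, so s is the middle locus and the order is k – s – c.
Crossovers in the k–s interval produce the single-crossover classes K c S and k C s (117 + 90 = 207) plus the double crossovers (6).
RF(k–s) = (207 + 6) / 1000 = 213/1000 = 0.2130 → 21.3 cM.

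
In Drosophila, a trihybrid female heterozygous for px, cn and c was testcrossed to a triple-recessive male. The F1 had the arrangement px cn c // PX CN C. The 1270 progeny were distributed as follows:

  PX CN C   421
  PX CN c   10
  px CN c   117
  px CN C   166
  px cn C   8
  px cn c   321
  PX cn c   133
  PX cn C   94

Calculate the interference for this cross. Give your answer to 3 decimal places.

0.685

The two rarest classes, px cn C and PX CN c, are the double crossovers. Comparing them with the parentals, only the c allele has switched, so c is the middle locus and the order is cn – c – px.
cn–c: (211 + 18)/1270 = 0.1803; c–px: (299 + 18)/1270 = 0.2496.
Expected DCO frequency = 0.1803 × 0.2496 ≈ 0.04500; observed = 18/1270 ≈ 0.01417.
Coefficient of coincidence = 0.01417/0.04500 ≈ 0.315; interference = 1 − 0.315 = 0.685.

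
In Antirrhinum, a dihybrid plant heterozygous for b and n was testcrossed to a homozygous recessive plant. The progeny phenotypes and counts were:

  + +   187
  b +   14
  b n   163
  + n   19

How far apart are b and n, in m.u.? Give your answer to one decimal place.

The two most frequent classes, + + (187) and b n (163), are the parental types, so the F1 was + + / b n.
The recombinant classes are + n and b +: 19 + 14 = 33.
Recombination frequency = 33/383 = 0.0862 ≈ 8.6%, i.e. 8.6 m.u.

8.6 m.u.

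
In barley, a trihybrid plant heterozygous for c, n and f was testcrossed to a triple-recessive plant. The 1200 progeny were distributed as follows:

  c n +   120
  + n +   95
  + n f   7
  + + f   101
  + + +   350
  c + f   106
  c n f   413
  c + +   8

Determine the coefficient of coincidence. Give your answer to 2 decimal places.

The two most frequent reciprocal classes, c n f and + + +, are the parental types, so the F1 was c n f / + + +.
The two rarest classes, + n f and c + +, are the double crossovers. Comparing them with the parentals, only the c allele has switched, so c is the middle locus and the order is n – c – f.
n–c: (201 + 15)/1200 = 0.1800; c–f: (221 + 15)/1200 = 0.1967.
Expected DCO frequency = 0.1800 × 0.1967 ≈ 0.03541; observed = 15/1200 ≈ 0.01250.
Coefficient of coincidence = 0.01250/0.03541 ≈ 0.35.

0.35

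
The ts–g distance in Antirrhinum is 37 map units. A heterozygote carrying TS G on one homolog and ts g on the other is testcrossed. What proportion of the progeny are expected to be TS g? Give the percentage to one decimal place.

A map distance of 37 map units corresponds to a recombination frequency of 0.370.
The F1 is TS G / ts g, so TS g is a recombinant gamete class with expected frequency r/2 = 0.370/2 = 0.1850.
That is 0.1850 = 18.5% of the progeny.

18.5%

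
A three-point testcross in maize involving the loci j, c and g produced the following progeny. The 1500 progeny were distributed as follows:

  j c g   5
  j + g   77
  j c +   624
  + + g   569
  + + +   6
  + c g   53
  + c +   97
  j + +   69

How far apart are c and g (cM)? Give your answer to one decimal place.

The two most frequent reciprocal classes, + + g and j c +, are the parental types, so the F1 was + + g / j c +.
The two rarest classes, + + + and j c g, are the double crossovers. Comparing them with the parentals, only the g allele has switched, so g is the middle locus and the order is j – g – c.
Crossovers in the g–c interval produce the single-crossover classes + c g and j + + (53 + 69 = 122) plus the double crossovers (11).
RF(g–c) = (122 + 11) / 1500 = 133/1500 = 0.0887 → 8.9 cM.

8.9 cM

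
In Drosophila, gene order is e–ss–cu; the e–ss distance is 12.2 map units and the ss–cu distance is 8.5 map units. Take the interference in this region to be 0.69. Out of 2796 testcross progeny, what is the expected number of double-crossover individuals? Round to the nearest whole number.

9

Map distances give recombination frequencies of 0.122 and 0.085 for the two intervals.
With interference 0.69 (so coincidence = 0.31), expected double-crossover frequency = 0.122 × 0.085 × 0.31 = 0.00321.
Expected number = 0.00321 × 2796 = 8.99 ≈ 9.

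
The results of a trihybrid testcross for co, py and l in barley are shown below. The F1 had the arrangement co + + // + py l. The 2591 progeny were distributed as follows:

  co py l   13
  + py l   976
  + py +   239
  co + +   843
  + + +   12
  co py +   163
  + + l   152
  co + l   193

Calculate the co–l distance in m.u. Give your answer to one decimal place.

The two rarest classes, + + + and co py l, are the double crossovers. Comparing them with the parentals, only the co allele has switched, so co is the middle locus and the order is py – co – l.
Crossovers in the co–l interval produce the single-crossover classes co + l and + py + (193 + 239 = 432) plus the double crossovers (25).
RF(co–l) = (432 + 25) / 2591 = 457/2591 = 0.1764 → 17.6 m.u.

17.6 m.u.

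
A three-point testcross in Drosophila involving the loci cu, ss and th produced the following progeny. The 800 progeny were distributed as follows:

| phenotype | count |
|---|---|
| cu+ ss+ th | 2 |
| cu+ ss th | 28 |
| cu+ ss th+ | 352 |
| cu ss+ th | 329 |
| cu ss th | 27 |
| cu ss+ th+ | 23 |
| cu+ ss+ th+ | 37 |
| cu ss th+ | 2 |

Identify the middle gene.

The two most frequent reciprocal classes, cu ss+ th and cu+ ss th+, are the parental types, so the F1 was cu ss+ th / cu+ ss th+.
The two rarest classes, cu+ ss+ th and cu ss th+, are the double crossovers. Comparing them with the parentals, only the cu allele has switched, so cu is the middle locus and the order is th – cu – ss.

cu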